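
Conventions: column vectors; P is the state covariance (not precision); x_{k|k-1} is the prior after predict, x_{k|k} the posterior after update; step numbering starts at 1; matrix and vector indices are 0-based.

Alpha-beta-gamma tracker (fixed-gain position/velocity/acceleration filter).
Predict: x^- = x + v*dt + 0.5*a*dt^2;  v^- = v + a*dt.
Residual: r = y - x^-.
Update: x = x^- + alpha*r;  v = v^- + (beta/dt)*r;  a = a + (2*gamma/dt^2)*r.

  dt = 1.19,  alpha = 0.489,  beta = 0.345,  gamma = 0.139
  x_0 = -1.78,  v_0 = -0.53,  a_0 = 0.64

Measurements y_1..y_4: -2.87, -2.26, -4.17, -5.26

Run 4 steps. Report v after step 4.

step 1: x_pred=-1.9575  r=-0.9125  x^+=-2.4037  v^+=-0.0329  a^+=0.4609
step 2: x_pred=-2.1166  r=-0.1434  x^+=-2.1867  v^+=0.4739  a^+=0.4327
step 3: x_pred=-1.3164  r=-2.8536  x^+=-2.7118  v^+=0.1616  a^+=-0.1275
step 4: x_pred=-2.6098  r=-2.6502  x^+=-3.9057  v^+=-0.7585  a^+=-0.6478

v_post = -0.7585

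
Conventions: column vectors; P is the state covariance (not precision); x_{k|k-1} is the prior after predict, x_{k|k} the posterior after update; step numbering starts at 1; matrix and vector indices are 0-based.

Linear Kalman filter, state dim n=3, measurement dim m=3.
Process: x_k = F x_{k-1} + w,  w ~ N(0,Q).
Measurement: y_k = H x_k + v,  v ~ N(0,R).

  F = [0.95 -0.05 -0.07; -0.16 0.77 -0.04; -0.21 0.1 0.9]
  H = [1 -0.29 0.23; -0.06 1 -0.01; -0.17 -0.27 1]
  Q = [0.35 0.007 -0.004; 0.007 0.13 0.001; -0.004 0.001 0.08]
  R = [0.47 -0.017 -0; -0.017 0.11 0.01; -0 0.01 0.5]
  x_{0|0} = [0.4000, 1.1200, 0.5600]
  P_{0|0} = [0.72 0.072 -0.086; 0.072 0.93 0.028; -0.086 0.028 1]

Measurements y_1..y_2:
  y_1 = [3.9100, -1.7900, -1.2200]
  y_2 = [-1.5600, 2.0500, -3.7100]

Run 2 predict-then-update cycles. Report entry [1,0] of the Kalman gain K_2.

K[1,0] = 0.0007

step 1: x^-=[0.2848, 0.7760, 0.5320]  P^-=[1.0118 -0.0813 -0.2839; -0.0813 0.6809 0.0790; -0.2839 0.0790 0.9656]  S=[1.4962 -0.3350 -0.1793; -0.3350 0.8024 -0.0649; -0.1793 -0.0649 1.5909]  K=[0.6424 0.0787 -0.1972; 0.0155 0.8584 -0.0204; 0.0612 0.1848 0.6383]  nu=[3.7279, -2.5436, -1.4941]  x^+=[2.7739, -1.3190, -0.6635]  P^+=[0.3140 0.0142 -0.0406; 0.0142 0.0951 0.0264; -0.0406 0.0264 0.3213]
step 2: x^-=[2.7476, -1.4329, -1.3116]  P^-=[0.6395 -0.0333 -0.1225; -0.0333 0.1893 0.0285; -0.1225 0.0285 0.3745]  S=[1.1043 -0.1354 -0.1282; -0.1354 0.3049 0.0025; -0.1282 0.0025 0.9300]  K=[0.5448 0.0123 -0.1639; 0.0007 0.6269 -0.0198; 0.0219 0.1116 0.4195]  nu=[-4.4214, 3.6346, -2.3182]  x^+=[0.7639, 0.8885, -1.9755]  P^+=[0.2656 0.0060 -0.0351; 0.0060 0.0693 0.0161; -0.0351 0.0161 0.2093]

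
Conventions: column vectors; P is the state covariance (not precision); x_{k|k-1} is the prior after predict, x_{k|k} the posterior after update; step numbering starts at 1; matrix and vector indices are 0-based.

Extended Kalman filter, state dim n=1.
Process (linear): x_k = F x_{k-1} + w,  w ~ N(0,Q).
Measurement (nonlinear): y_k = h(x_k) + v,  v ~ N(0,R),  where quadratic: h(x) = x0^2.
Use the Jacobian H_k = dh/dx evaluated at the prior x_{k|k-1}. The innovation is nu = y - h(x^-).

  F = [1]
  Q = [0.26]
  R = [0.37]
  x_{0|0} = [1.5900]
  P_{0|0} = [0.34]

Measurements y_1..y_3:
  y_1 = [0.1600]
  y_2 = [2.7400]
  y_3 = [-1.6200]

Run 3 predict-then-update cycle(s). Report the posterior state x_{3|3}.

step 1: x^-=[1.5900]  P^-=[0.6000]  H_jac=[3.1800]  S=[6.4374]  K=[0.2964]  nu=[-2.3681]  x^+=[0.8881]  P^+=[0.0345]
step 2: x^-=[0.8881]  P^-=[0.2945]  H_jac=[1.7762]  S=[1.2991]  K=[0.4026]  nu=[1.9512]  x^+=[1.6738]  P^+=[0.0839]
step 3: x^-=[1.6738]  P^-=[0.3439]  H_jac=[3.3475]  S=[4.2235]  K=[0.2726]  nu=[-4.4215]  x^+=[0.4687]  P^+=[0.0301]

x_post = [0.4687]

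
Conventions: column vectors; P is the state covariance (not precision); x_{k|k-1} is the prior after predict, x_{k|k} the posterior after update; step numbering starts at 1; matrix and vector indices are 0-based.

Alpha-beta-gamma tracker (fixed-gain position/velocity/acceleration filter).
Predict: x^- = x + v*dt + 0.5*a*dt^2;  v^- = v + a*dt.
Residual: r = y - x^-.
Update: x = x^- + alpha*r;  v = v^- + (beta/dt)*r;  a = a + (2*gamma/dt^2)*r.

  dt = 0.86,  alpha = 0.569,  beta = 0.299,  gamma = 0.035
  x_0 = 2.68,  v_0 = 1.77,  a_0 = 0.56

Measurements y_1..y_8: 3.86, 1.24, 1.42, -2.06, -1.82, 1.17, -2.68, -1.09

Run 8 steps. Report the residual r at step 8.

resid = 2.5272

step 1: x_pred=4.4093  r=-0.5493  x^+=4.0967  v^+=2.0606  a^+=0.5080
step 2: x_pred=6.0567  r=-4.8167  x^+=3.3160  v^+=0.8229  a^+=0.0521
step 3: x_pred=4.0430  r=-2.6230  x^+=2.5505  v^+=-0.0442  a^+=-0.1961
step 4: x_pred=2.4399  r=-4.4999  x^+=-0.1205  v^+=-1.7774  a^+=-0.6220
step 5: x_pred=-1.8791  r=0.0591  x^+=-1.8455  v^+=-2.2918  a^+=-0.6164
step 6: x_pred=-4.0444  r=5.2144  x^+=-1.0774  v^+=-1.0090  a^+=-0.1229
step 7: x_pred=-1.9906  r=-0.6894  x^+=-2.3829  v^+=-1.3544  a^+=-0.1882
step 8: x_pred=-3.6172  r=2.5272  x^+=-2.1792  v^+=-0.6376  a^+=0.0510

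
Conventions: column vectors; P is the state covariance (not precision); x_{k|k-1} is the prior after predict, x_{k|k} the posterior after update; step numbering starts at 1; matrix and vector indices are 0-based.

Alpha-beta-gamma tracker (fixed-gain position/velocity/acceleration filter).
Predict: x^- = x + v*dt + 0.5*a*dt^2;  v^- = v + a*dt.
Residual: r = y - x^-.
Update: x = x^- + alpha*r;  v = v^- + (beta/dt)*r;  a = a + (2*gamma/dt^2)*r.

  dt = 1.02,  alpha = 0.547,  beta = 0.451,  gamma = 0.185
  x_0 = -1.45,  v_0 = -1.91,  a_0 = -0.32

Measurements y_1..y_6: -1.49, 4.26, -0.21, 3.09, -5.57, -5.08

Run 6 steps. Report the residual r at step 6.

step 1: x_pred=-3.5647  r=2.0747  x^+=-2.4298  v^+=-1.3191  a^+=0.4178
step 2: x_pred=-3.5579  r=7.8179  x^+=0.7185  v^+=2.5639  a^+=3.1981
step 3: x_pred=4.9973  r=-5.2073  x^+=2.1489  v^+=3.5235  a^+=1.3463
step 4: x_pred=6.4432  r=-3.3532  x^+=4.6090  v^+=3.4140  a^+=0.1537
step 5: x_pred=8.1713  r=-13.7413  x^+=0.6548  v^+=-2.5049  a^+=-4.7331
step 6: x_pred=-4.3624  r=-0.7176  x^+=-4.7549  v^+=-7.6500  a^+=-4.9883

resid = -0.7176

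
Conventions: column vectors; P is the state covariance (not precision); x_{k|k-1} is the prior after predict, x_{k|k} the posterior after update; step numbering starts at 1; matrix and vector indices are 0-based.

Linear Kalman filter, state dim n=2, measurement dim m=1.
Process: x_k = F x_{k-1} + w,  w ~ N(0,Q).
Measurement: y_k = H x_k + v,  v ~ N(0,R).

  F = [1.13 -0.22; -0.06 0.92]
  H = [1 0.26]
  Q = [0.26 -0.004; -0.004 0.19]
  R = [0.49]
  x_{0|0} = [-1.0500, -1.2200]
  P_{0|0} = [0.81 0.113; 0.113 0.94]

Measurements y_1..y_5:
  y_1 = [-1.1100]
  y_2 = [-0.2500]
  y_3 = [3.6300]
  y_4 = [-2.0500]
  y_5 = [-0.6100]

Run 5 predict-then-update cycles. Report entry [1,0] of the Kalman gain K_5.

K[1,0] = -0.2859

step 1: x^-=[-0.9181, -1.0594]  P^-=[1.2836 -0.1302; -0.1302 0.9761]  S=[1.7719]  K=[0.7053; 0.0697]  nu=[0.0835]  x^+=[-0.8592, -1.0536]  P^+=[0.4021 -0.2174; -0.2174 0.9674]
step 2: x^-=[-0.7391, -0.9177]  P^-=[0.9284 -0.4559; -0.4559 1.0343]  S=[1.2512]  K=[0.6472; -0.1495]  nu=[0.7277]  x^+=[-0.2681, -1.0265]  P^+=[0.4042 -0.3349; -0.3349 1.0063]
step 3: x^-=[-0.0771, -0.9283]  P^-=[0.9914 -0.5877; -0.5877 1.0802]  S=[1.2488]  K=[0.6715; -0.2457]  nu=[3.9485]  x^+=[2.5743, -1.8983]  P^+=[0.4283 -0.3816; -0.3816 1.0048]
step 4: x^-=[3.3266, -1.9009]  P^-=[1.0452 -0.6382; -0.6382 1.0842]  S=[1.2767]  K=[0.6888; -0.2791]  nu=[-4.8823]  x^+=[-0.0361, -0.5383]  P^+=[0.4396 -0.3928; -0.3928 0.9847]
step 5: x^-=[0.0776, -0.4930]  P^-=[1.0643 -0.6466; -0.6466 1.0684]  S=[1.2903]  K=[0.6946; -0.2859]  nu=[-0.5594]  x^+=[-0.3109, -0.3331]  P^+=[0.4418 -0.3904; -0.3904 0.9630]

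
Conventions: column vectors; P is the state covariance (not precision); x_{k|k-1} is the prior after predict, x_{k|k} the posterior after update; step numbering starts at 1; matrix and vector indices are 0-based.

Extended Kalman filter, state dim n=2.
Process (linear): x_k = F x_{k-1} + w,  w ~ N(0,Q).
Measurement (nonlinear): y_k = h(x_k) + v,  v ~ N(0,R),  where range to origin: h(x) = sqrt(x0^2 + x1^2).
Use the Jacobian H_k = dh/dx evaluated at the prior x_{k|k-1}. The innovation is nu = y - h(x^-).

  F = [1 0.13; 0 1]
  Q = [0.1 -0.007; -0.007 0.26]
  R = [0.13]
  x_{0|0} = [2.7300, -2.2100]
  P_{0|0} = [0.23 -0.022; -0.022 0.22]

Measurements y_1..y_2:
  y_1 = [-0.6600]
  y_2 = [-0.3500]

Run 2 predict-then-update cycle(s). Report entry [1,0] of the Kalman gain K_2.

K[1,0] = 0.5522

step 1: x^-=[2.4427, -2.2100]  P^-=[0.3280 -0.0004; -0.0004 0.4800]  H_jac=[0.7415 -0.6709]  S=[0.5268]  K=[0.4622; -0.6118]  nu=[-3.9541]  x^+=[0.6151, 0.2093]  P^+=[0.2155 0.1486; 0.1486 0.2828]
step 2: x^-=[0.6423, 0.2093]  P^-=[0.3589 0.1783; 0.1783 0.5428]  H_jac=[0.9508 0.3098]  S=[0.6116]  K=[0.6483; 0.5522]  nu=[-1.0256]  x^+=[-0.0225, -0.3570]  P^+=[0.1019 -0.0406; -0.0406 0.3563]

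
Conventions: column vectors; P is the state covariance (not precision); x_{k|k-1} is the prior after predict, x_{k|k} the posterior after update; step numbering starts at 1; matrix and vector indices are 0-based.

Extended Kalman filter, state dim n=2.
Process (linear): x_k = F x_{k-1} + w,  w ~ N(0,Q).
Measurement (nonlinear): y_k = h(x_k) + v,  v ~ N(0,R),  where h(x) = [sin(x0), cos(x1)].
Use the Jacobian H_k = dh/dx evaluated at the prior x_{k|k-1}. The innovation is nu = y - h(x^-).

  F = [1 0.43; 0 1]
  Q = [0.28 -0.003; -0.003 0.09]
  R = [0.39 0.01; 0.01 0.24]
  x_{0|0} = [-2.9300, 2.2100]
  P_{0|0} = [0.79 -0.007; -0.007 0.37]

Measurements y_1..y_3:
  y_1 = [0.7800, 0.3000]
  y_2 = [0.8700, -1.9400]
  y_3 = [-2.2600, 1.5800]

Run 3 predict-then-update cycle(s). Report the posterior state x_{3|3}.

x_post = [-1.5416, 1.7102]

step 1: x^-=[-1.9797, 2.2100]  P^-=[1.1324 0.1491; 0.1491 0.4600]  H_jac=[-0.3976 0.0000; 0.0000 -0.8026]  S=[0.5690 0.0576; 0.0576 0.5363]  K=[-0.7771 -0.1397; -0.0349 -0.6846]  nu=[1.6976, 0.8966]  x^+=[-3.4242, 1.5369]  P^+=[0.7658 0.0515; 0.0515 0.2052]
step 2: x^-=[-2.7633, 1.5369]  P^-=[1.1280 0.1367; 0.1367 0.2952]  H_jac=[-0.9293 0.0000; 0.0000 -0.9994]  S=[1.3641 0.1369; 0.1369 0.5348]  K=[-0.7624 -0.0602; -0.0387 -0.5417]  nu=[1.2393, -1.9739]  x^+=[-3.5893, 2.5581]  P^+=[0.3206 0.0221; 0.0221 0.1305]
step 3: x^-=[-2.4893, 2.5581]  P^-=[0.6437 0.0752; 0.0752 0.2205]  H_jac=[-0.7947 0.0000; 0.0000 -0.5510]  S=[0.7966 0.0429; 0.0429 0.3069]  K=[-0.6398 -0.0455; -0.0541 -0.3882]  nu=[-1.6530, 2.4145]  x^+=[-1.5416, 1.7102]  P^+=[0.3145 0.0314; 0.0314 0.1701]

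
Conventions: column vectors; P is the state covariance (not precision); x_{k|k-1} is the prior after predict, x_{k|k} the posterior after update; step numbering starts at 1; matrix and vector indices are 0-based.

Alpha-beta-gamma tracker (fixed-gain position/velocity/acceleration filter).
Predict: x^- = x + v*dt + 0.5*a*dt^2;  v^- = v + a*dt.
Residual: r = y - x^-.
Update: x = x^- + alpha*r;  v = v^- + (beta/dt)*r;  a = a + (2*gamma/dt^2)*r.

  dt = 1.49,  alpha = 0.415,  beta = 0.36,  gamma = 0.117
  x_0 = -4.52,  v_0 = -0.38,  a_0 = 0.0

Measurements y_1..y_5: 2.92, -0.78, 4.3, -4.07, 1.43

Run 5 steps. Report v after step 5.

step 1: x_pred=-5.0862  r=8.0062  x^+=-1.7636  v^+=1.5544  a^+=0.8439
step 2: x_pred=1.4891  r=-2.2691  x^+=0.5474  v^+=2.2635  a^+=0.6047
step 3: x_pred=4.5913  r=-0.2913  x^+=4.4704  v^+=3.0941  a^+=0.5740
step 4: x_pred=9.7178  r=-13.7878  x^+=3.9958  v^+=0.6181  a^+=-0.8792
step 5: x_pred=3.9408  r=-2.5108  x^+=2.8988  v^+=-1.2986  a^+=-1.1439

v_post = -1.2986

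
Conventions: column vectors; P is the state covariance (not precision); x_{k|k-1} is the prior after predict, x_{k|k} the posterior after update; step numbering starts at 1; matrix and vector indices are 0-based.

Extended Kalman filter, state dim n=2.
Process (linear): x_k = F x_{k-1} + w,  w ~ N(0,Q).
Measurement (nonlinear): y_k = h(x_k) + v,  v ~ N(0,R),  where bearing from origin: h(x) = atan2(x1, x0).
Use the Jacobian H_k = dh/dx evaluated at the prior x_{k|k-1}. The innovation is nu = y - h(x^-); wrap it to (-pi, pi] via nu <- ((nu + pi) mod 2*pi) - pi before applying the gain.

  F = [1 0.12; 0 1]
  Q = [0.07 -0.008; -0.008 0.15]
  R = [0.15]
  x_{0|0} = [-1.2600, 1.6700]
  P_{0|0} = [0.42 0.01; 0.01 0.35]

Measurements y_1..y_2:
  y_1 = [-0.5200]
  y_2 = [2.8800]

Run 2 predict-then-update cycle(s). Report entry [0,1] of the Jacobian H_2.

step 1: x^-=[-1.0596, 1.6700]  P^-=[0.4974 0.0440; 0.0440 0.5000]  H_jac=[-0.4269 -0.2709]  S=[0.2875]  K=[-0.7801; -0.5364]  nu=[-2.6562]  x^+=[1.0124, 3.0947]  P^+=[0.3225 -0.0763; -0.0763 0.4173]
step 2: x^-=[1.3837, 3.0947]  P^-=[0.3802 -0.0342; -0.0342 0.5673]  H_jac=[-0.2693 0.1204]  S=[0.1880]  K=[-0.5665; 0.4123]  nu=[1.7297]  x^+=[0.4040, 3.8079]  P^+=[0.3199 0.0097; 0.0097 0.5353]

H_jac[0,1] = 0.1204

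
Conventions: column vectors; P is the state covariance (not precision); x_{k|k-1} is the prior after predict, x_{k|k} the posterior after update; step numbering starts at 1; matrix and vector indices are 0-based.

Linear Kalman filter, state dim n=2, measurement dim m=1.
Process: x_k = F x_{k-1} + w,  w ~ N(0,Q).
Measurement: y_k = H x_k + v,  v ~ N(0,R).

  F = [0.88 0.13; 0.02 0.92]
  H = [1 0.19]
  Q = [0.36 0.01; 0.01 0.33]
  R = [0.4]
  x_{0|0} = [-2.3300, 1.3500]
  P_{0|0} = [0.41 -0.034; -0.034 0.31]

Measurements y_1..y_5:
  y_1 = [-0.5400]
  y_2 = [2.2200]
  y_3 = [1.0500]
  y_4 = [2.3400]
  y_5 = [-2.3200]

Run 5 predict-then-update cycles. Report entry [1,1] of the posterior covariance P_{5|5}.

step 1: x^-=[-1.8749, 1.1954]  P^-=[0.6750 0.0267; 0.0267 0.5913]  S=[1.1064]  K=[0.6146; 0.1256]  nu=[1.1078]  x^+=[-1.1941, 1.3346]  P^+=[0.2570 -0.0588; -0.0588 0.5738]
step 2: x^-=[-0.8773, 1.2039]  P^-=[0.5553 0.0354; 0.0354 0.8136]  S=[0.9981]  K=[0.5631; 0.1904]  nu=[2.8685]  x^+=[0.7379, 1.7500]  P^+=[0.2388 -0.0716; -0.0716 0.7775]
step 3: x^-=[0.8769, 1.6248]  P^-=[0.5417 0.0491; 0.0491 0.9855]  S=[0.9959]  K=[0.5533; 0.2373]  nu=[-0.1356]  x^+=[0.8019, 1.5926]  P^+=[0.2368 -0.0817; -0.0817 0.9294]
step 4: x^-=[0.9127, 1.4812]  P^-=[0.5404 0.0590; 0.0590 1.1138]  S=[1.0030]  K=[0.5500; 0.2698]  nu=[1.1459]  x^+=[1.5429, 1.7904]  P^+=[0.2371 -0.0898; -0.0898 1.0408]
step 5: x^-=[1.5905, 1.6780]  P^-=[0.5406 0.0657; 0.0657 1.2077]  S=[1.0092]  K=[0.5481; 0.2925]  nu=[-4.2293]  x^+=[-0.7275, 0.4411]  P^+=[0.2375 -0.0961; -0.0961 1.1214]

P_post[1,1] = 1.1214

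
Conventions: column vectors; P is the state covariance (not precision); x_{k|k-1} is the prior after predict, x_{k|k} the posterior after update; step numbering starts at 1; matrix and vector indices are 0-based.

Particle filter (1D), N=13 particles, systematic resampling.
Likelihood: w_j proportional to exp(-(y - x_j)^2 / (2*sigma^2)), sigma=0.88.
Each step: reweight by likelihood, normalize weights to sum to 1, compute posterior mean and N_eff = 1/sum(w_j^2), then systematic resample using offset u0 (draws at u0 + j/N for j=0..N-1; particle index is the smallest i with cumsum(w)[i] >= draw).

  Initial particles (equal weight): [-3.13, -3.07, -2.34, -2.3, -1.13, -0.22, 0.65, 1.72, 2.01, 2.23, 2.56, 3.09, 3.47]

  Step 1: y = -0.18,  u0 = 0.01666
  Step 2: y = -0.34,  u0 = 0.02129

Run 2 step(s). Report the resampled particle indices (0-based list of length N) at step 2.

step 1: w=[0.0015, 0.0018, 0.0198, 0.0221, 0.2247, 0.4019, 0.2579, 0.0391, 0.0182, 0.0095, 0.0032, 0.0004, 0.0001]  mean=-0.1475  Neff=3.5544  idx=[2, 4, 4, 4, 5, 5, 5, 5, 5, 6, 6, 6, 7]
step 2: w=[0.0087, 0.0769, 0.0769, 0.0769, 0.1140, 0.1140, 0.1140, 0.1140, 0.1140, 0.0611, 0.0611, 0.0611, 0.0074]  mean=-0.2745  Neff=10.6354  idx=[1, 2, 3, 4, 4, 5, 6, 6, 7, 8, 8, 9, 11]

resampled_idx = [1, 2, 3, 4, 4, 5, 6, 6, 7, 8, 8, 9, 11]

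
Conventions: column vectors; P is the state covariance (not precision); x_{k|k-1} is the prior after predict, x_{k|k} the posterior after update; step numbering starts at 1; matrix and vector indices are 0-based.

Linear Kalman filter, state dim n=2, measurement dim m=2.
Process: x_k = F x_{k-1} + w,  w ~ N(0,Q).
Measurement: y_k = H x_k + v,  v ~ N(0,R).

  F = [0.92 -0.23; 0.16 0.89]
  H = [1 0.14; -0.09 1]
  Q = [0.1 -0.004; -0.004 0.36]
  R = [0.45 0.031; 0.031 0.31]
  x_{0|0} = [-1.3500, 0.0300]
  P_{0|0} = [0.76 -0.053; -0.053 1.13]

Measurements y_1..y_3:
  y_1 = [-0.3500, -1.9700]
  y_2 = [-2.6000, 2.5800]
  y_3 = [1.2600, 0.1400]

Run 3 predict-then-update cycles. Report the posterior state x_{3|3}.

step 1: x^-=[-1.2489, -0.1893]  P^-=[0.8255 -0.1649; -0.1649 1.2594]  S=[1.2540 -0.0298; -0.0298 1.6058]  K=[0.6366 -0.1371; 0.0280 0.7941]  nu=[0.9254, -1.8931]  x^+=[-0.4002, -1.6667]  P^+=[0.2819 0.0026; 0.0026 0.2473]
step 2: x^-=[0.0152, -1.5473]  P^-=[0.3506 -0.0111; -0.0111 0.5638]  S=[0.8085 0.0674; 0.0674 0.8786]  K=[0.4385 -0.0822; 0.0305 0.6405]  nu=[-2.3986, 4.1287]  x^+=[-1.3760, 1.0239]  P^+=[0.1940 0.0056; 0.0056 0.2000]
step 3: x^-=[-1.5014, 0.6911]  P^-=[0.2724 -0.0120; -0.0120 0.5250]  S=[0.7293 0.0681; 0.0681 0.8393]  K=[0.3781 -0.0742; 0.0260 0.6246]  nu=[2.6646, -0.6862]  x^+=[-0.4428, 0.3316]  P^+=[0.1673 0.0038; 0.0038 0.1948]

x_post = [-0.4428, 0.3316]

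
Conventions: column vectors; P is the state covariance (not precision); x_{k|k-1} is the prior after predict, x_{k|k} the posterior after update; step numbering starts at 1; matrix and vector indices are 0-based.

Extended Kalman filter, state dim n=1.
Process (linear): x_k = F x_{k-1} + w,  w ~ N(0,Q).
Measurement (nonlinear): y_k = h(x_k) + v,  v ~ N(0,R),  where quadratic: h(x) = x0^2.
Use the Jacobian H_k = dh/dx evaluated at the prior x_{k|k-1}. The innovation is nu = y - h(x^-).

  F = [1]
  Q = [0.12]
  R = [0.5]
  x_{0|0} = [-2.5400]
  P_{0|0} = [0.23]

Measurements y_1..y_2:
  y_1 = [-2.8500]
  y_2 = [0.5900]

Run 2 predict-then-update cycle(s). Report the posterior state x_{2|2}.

step 1: x^-=[-2.5400]  P^-=[0.3500]  H_jac=[-5.0800]  S=[9.5322]  K=[-0.1865]  nu=[-9.3016]  x^+=[-0.8050]  P^+=[0.0184]
step 2: x^-=[-0.8050]  P^-=[0.1384]  H_jac=[-1.6100]  S=[0.8587]  K=[-0.2594]  nu=[-0.0581]  x^+=[-0.7900]  P^+=[0.0806]

x_post = [-0.7900]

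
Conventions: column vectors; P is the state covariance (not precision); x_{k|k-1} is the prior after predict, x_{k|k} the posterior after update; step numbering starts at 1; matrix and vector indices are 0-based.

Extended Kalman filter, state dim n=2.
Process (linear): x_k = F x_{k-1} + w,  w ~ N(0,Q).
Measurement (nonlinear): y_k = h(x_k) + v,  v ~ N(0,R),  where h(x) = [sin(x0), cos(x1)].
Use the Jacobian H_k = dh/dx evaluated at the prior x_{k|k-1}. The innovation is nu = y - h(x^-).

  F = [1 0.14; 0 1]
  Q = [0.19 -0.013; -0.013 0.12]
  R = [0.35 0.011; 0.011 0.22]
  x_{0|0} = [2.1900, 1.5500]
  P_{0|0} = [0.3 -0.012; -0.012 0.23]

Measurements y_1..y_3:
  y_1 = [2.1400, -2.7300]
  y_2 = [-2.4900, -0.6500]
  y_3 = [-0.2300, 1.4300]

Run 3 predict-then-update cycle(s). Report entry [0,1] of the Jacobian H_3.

H_jac[0,1] = 0.0000

step 1: x^-=[2.4070, 1.5500]  P^-=[0.4911 0.0072; 0.0072 0.3500]  H_jac=[-0.7421 0.0000; 0.0000 -0.9998]  S=[0.6205 0.0163; 0.0163 0.5698]  K=[-0.5875 0.0042; 0.0076 -0.6143]  nu=[1.4697, -2.7508]  x^+=[1.5319, 3.2509]  P^+=[0.2770 0.0055; 0.0055 0.1351]
step 2: x^-=[1.9870, 3.2509]  P^-=[0.4712 0.0114; 0.0114 0.2551]  H_jac=[-0.4043 0.0000; 0.0000 0.1091]  S=[0.4270 0.0105; 0.0105 0.2230]  K=[-0.4468 0.0266; -0.0139 0.1254]  nu=[-3.4046, 0.3440]  x^+=[3.5174, 3.3414]  P^+=[0.3861 0.0086; 0.0086 0.2515]
step 3: x^-=[3.9852, 3.3414]  P^-=[0.5834 0.0309; 0.0309 0.3715]  H_jac=[-0.6647 0.0000; 0.0000 0.1985]  S=[0.6078 0.0069; 0.0069 0.2346]  K=[-0.6386 0.0450; -0.0373 0.3154]  nu=[0.5171, 2.4101]  x^+=[3.7634, 4.0823]  P^+=[0.3355 0.0144; 0.0144 0.3475]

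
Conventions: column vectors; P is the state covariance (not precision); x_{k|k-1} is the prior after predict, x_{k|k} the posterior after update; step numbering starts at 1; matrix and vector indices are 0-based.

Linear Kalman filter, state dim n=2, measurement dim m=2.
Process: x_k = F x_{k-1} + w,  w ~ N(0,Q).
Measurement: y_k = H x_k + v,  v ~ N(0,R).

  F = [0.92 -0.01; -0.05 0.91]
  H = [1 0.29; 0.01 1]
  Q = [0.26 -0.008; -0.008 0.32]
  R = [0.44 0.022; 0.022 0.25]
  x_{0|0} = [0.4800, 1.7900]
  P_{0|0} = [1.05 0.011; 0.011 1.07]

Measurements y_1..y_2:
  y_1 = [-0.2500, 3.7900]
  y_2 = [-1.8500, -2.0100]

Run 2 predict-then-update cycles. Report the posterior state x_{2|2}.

x_post = [-1.0842, -0.2981]

step 1: x^-=[0.4237, 1.6049]  P^-=[1.1486 -0.0568; -0.0568 1.2077]  S=[1.6572 0.3267; 0.3267 1.4567]  K=[0.7212 -0.1929; 0.0143 0.8255]  nu=[-1.1391, 2.1809]  x^+=[-0.8185, 3.3889]  P^+=[0.3234 -0.0356; -0.0356 0.2070]
step 2: x^-=[-0.7869, 3.1248]  P^-=[0.5344 -0.0546; -0.0546 0.4955]  S=[0.9844 0.1163; 0.1163 0.7445]  K=[0.5446 -0.1512; 0.0122 0.6629]  nu=[-1.9693, -5.1269]  x^+=[-1.0842, -0.2981]  P^+=[0.2445 -0.0283; -0.0283 0.1663]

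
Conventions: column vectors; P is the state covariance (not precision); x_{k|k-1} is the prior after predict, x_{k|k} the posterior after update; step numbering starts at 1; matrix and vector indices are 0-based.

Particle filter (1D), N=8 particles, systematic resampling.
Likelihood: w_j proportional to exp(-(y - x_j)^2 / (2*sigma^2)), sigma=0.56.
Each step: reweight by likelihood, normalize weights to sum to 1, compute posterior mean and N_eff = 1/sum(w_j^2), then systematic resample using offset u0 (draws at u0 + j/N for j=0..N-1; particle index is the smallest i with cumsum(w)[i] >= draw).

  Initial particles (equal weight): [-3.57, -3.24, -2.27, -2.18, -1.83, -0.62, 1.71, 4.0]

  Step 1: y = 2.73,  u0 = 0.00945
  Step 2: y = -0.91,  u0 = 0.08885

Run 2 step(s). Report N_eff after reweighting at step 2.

N_eff = 6.0000

step 1: w=[0.0000, 0.0000, 0.0000, 0.0000, 0.0000, 0.0000, 0.7136, 0.2864]  mean=2.3659  Neff=1.6914  idx=[6, 6, 6, 6, 6, 6, 7, 7]
step 2: w=[0.1667, 0.1667, 0.1667, 0.1667, 0.1667, 0.1667, 0.0000, 0.0000]  mean=1.7100  Neff=6.0000  idx=[0, 1, 2, 2, 3, 4, 5, 5]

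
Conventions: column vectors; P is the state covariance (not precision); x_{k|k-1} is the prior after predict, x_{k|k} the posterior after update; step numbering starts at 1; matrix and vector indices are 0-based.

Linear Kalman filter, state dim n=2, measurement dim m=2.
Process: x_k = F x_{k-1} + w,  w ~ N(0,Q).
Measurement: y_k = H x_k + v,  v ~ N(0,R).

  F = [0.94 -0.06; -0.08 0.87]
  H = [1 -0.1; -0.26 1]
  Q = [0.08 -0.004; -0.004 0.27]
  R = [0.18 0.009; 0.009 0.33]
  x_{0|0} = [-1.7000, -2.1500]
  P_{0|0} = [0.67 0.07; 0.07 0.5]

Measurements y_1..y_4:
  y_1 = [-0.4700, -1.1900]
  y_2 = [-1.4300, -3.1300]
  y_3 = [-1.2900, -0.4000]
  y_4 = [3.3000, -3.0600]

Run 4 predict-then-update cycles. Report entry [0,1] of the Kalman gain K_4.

K[0,1] = -0.0103

step 1: x^-=[-1.4690, -1.7345]  P^-=[0.6659 -0.0229; -0.0229 0.6430]  S=[0.8569 -0.2519; -0.2519 1.0299]  K=[0.7799 0.0004; 0.0900 0.6521]  nu=[0.8256, 0.1626]  x^+=[-0.8251, -1.5542]  P^+=[0.1449 0.0448; 0.0448 0.2277]
step 2: x^-=[-0.6823, -1.2862]  P^-=[0.2038 0.0101; 0.0101 0.4370]  S=[0.3861 -0.0773; -0.0773 0.7755]  K=[0.5245 -0.0030; 0.0256 0.5627]  nu=[-0.8763, -2.0212]  x^+=[-1.1359, -2.4459]  P^+=[0.0973 0.0290; 0.0290 0.1935]
step 3: x^-=[-0.9210, -2.0371]  P^-=[0.1634 0.0025; 0.0025 0.4130]  S=[0.3470 -0.0723; -0.0723 0.7528]  K=[0.4684 -0.0082; 0.0022 0.5480]  nu=[-0.5727, 1.3976]  x^+=[-1.2007, -1.2724]  P^+=[0.0866 0.0240; 0.0240 0.1871]
step 4: x^-=[-1.0523, -1.0109]  P^-=[0.1545 -0.0005; -0.0005 0.4088]  S=[0.3387 -0.0726; -0.0726 0.7495]  K=[0.4541 -0.0103; -0.0054 0.5451]  nu=[4.2512, -2.3227]  x^+=[0.9023, -2.3000]  P^+=[0.0839 0.0225; 0.0225 0.1857]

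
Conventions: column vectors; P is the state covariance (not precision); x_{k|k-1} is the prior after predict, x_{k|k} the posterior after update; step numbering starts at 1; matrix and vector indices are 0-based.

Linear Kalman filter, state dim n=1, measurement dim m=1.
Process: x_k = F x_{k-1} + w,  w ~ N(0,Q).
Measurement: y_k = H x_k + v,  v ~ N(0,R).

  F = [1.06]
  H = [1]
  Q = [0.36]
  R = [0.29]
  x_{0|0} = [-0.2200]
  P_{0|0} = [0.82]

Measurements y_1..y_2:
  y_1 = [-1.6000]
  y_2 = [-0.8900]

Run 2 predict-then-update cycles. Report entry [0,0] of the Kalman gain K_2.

K[0,0] = 0.6833

step 1: x^-=[-0.2332]  P^-=[1.2814]  S=[1.5714]  K=[0.8154]  nu=[-1.3668]  x^+=[-1.3478]  P^+=[0.2365]
step 2: x^-=[-1.4286]  P^-=[0.6257]  S=[0.9157]  K=[0.6833]  nu=[0.5386]  x^+=[-1.0606]  P^+=[0.1982]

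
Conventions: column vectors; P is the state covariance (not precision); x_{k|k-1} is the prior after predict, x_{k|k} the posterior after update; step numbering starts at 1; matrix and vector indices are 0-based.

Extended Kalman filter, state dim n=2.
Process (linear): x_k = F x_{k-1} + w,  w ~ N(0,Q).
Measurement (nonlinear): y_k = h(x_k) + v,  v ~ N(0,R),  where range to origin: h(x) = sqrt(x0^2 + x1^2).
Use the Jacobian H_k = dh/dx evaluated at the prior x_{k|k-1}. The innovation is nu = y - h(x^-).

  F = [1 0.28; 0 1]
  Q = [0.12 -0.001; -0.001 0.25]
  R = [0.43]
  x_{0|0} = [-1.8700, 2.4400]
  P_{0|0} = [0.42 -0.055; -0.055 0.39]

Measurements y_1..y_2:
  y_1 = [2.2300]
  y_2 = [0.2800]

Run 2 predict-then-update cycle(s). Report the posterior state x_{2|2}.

x_post = [-0.6621, 1.0740]

step 1: x^-=[-1.1868, 2.4400]  P^-=[0.5398 0.0532; 0.0532 0.6400]  H_jac=[-0.4374 0.8993]  S=[1.0090]  K=[-0.1866; 0.5473]  nu=[-0.4833]  x^+=[-1.0966, 2.1755]  P^+=[0.5047 0.1562; 0.1562 0.3377]
step 2: x^-=[-0.4875, 2.1755]  P^-=[0.7386 0.2498; 0.2498 0.5877]  H_jac=[-0.2187 0.9758]  S=[0.9183]  K=[0.0896; 0.5650]  nu=[-1.9494]  x^+=[-0.6621, 1.0740]  P^+=[0.7313 0.2033; 0.2033 0.2945]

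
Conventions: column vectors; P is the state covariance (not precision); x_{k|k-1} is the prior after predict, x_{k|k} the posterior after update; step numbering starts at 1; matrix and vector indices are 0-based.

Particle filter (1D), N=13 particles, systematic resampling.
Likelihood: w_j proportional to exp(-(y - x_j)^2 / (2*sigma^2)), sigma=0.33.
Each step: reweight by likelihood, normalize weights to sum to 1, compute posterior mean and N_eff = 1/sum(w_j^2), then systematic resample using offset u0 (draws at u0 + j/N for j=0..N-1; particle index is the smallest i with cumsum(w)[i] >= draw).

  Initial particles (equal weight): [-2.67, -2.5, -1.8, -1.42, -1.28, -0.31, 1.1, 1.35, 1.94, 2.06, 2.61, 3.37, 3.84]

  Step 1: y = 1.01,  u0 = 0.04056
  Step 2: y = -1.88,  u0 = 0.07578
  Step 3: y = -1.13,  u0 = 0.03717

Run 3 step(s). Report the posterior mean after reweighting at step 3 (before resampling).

post_mean = 1.1000

step 1: w=[0.0000, 0.0000, 0.0000, 0.0000, 0.0000, 0.0002, 0.6109, 0.3729, 0.0120, 0.0040, 0.0000, 0.0000, 0.0000]  mean=1.2068  Neff=1.9515  idx=[6, 6, 6, 6, 6, 6, 6, 6, 7, 7, 7, 7, 7]
step 2: w=[0.1249, 0.1249, 0.1249, 0.1249, 0.1249, 0.1249, 0.1249, 0.1249, 0.0001, 0.0001, 0.0001, 0.0001, 0.0001]  mean=1.1001  Neff=8.0080  idx=[0, 1, 1, 2, 3, 3, 4, 4, 5, 6, 6, 7, 7]
step 3: w=[0.0769, 0.0769, 0.0769, 0.0769, 0.0769, 0.0769, 0.0769, 0.0769, 0.0769, 0.0769, 0.0769, 0.0769, 0.0769]  mean=1.1000  Neff=13.0000  idx=[0, 1, 2, 3, 4, 5, 6, 7, 8, 9, 10, 11, 12]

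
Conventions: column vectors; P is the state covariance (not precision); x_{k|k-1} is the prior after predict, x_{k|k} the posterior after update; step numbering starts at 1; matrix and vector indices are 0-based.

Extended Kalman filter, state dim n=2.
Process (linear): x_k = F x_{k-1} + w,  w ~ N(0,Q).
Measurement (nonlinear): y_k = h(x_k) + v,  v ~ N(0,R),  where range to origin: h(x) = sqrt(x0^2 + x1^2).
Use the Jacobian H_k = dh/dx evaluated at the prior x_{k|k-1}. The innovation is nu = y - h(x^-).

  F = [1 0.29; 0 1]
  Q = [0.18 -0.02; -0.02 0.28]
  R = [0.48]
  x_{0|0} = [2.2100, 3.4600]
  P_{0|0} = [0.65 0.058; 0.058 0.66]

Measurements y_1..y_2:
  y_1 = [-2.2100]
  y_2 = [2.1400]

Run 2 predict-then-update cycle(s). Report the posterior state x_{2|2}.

x_post = [-1.0700, -0.7666]

step 1: x^-=[3.2134, 3.4600]  P^-=[0.9191 0.2294; 0.2294 0.9400]  H_jac=[0.6805 0.7327]  S=[1.6391]  K=[0.4842; 0.5154]  nu=[-6.9320]  x^+=[-0.1427, -0.1131]  P^+=[0.5349 -0.1797; -0.1797 0.5045]
step 2: x^-=[-0.1756, -0.1131]  P^-=[0.6532 -0.0533; -0.0533 0.7845]  H_jac=[-0.8406 -0.5416]  S=[1.1231]  K=[-0.4632; -0.3384]  nu=[1.9312]  x^+=[-1.0700, -0.7666]  P^+=[0.4122 -0.2294; -0.2294 0.6559]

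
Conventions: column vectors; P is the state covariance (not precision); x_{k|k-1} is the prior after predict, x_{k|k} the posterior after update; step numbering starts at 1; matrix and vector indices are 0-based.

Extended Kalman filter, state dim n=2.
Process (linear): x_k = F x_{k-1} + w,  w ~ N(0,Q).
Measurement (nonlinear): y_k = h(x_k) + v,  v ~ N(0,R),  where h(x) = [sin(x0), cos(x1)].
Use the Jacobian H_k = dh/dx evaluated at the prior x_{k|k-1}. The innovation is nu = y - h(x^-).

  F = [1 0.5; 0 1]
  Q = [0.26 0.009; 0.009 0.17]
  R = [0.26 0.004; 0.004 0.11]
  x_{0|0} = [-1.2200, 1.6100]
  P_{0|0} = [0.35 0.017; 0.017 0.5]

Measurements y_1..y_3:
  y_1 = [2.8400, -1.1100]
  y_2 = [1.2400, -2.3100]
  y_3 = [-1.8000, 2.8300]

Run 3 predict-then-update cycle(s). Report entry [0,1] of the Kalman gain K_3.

K[0,1] = 0.2295

step 1: x^-=[-0.4150, 1.6100]  P^-=[0.7520 0.2760; 0.2760 0.6700]  H_jac=[0.9151 0.0000; 0.0000 -0.9992]  S=[0.8898 -0.2484; -0.2484 0.7790]  K=[0.7405 -0.1179; 0.0482 -0.8441]  nu=[3.2432, -1.0708]  x^+=[2.1129, 2.6703]  P^+=[0.2099 0.0100; 0.0100 0.0927]
step 2: x^-=[3.4481, 2.6703]  P^-=[0.5031 0.0654; 0.0654 0.2627]  H_jac=[-0.9534 0.0000; 0.0000 -0.4540]  S=[0.7173 0.0323; 0.0323 0.1642]  K=[-0.6664 -0.0497; -0.0547 -0.7159]  nu=[1.5417, -1.4190]  x^+=[2.4911, 3.6019]  P^+=[0.1820 0.0179; 0.0179 0.1739]
step 3: x^-=[4.2921, 3.6019]  P^-=[0.5033 0.1139; 0.1139 0.3439]  H_jac=[-0.4080 0.0000; 0.0000 0.4442]  S=[0.3438 -0.0166; -0.0166 0.1779]  K=[-0.5863 0.2295; -0.0940 0.8501]  nu=[-0.8870, 3.7259]  x^+=[5.6674, 6.8528]  P^+=[0.3713 0.0516; 0.0516 0.2097]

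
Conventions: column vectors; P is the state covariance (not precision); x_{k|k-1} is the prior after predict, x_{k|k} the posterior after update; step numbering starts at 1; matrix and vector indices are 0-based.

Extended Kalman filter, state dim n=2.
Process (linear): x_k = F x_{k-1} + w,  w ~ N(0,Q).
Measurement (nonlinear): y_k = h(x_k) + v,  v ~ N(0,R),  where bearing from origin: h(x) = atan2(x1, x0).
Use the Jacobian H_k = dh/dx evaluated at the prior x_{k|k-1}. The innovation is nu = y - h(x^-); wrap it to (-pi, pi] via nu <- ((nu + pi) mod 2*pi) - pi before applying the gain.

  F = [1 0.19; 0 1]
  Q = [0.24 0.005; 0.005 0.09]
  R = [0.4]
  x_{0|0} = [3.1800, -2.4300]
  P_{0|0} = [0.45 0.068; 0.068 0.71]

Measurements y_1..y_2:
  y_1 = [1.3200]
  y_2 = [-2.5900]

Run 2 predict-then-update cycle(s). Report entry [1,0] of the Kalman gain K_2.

step 1: x^-=[2.7183, -2.4300]  P^-=[0.7415 0.2079; 0.2079 0.8000]  H_jac=[0.1828 0.2045]  S=[0.4738]  K=[0.3758; 0.4255]  nu=[2.0495]  x^+=[3.4885, -1.5580]  P^+=[0.6746 0.1321; 0.1321 0.7142]
step 2: x^-=[3.1925, -1.5580]  P^-=[0.9906 0.2728; 0.2728 0.8042]  H_jac=[0.1235 0.2530]  S=[0.4836]  K=[0.3956; 0.4904]  nu=[-2.1360]  x^+=[2.3475, -2.6054]  P^+=[0.9149 0.1790; 0.1790 0.6879]

K[1,0] = 0.4904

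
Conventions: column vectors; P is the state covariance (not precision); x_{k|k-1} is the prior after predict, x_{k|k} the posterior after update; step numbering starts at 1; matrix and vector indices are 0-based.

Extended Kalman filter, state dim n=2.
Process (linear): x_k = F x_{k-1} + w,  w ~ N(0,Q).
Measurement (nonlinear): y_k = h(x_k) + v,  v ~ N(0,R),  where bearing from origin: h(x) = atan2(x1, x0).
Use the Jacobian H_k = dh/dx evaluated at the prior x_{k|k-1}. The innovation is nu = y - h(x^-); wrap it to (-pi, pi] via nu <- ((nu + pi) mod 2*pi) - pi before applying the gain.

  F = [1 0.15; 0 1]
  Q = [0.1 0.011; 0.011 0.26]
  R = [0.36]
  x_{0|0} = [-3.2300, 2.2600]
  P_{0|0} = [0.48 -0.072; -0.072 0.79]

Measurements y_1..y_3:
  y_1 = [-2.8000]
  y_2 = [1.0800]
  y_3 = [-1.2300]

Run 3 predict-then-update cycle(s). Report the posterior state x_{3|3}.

step 1: x^-=[-2.8910, 2.2600]  P^-=[0.5762 0.0575; 0.0575 1.0500]  H_jac=[-0.1678 -0.2147]  S=[0.4288]  K=[-0.2543; -0.5483]  nu=[1.0051]  x^+=[-3.1466, 1.7089]  P^+=[0.5484 -0.0023; -0.0023 0.9211]
step 2: x^-=[-2.8903, 1.7089]  P^-=[0.6685 0.1469; 0.1469 1.1811]  H_jac=[-0.1516 -0.2564]  S=[0.4644]  K=[-0.2993; -0.7000]  nu=[-1.5276]  x^+=[-2.4331, 2.7782]  P^+=[0.6269 0.0496; 0.0496 0.9536]
step 3: x^-=[-2.0164, 2.7782]  P^-=[0.7632 0.2036; 0.2036 1.2136]  H_jac=[-0.2358 -0.1711]  S=[0.4544]  K=[-0.4727; -0.5627]  nu=[2.8546]  x^+=[-3.3657, 1.1720]  P^+=[0.6617 0.0828; 0.0828 1.0697]

x_post = [-3.3657, 1.1720]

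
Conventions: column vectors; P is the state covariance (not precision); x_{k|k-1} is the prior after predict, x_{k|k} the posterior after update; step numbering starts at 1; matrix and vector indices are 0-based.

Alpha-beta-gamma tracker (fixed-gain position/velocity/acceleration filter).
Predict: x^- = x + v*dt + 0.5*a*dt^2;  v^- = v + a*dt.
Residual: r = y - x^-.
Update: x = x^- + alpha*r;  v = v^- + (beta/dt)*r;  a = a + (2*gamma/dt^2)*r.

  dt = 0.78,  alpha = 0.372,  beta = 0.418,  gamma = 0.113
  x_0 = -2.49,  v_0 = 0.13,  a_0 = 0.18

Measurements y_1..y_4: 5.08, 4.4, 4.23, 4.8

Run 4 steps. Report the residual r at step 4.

resid = -7.6304

step 1: x_pred=-2.3338  r=7.4138  x^+=0.4241  v^+=4.2435  a^+=2.9340
step 2: x_pred=4.6265  r=-0.2265  x^+=4.5423  v^+=6.4106  a^+=2.8498
step 3: x_pred=10.4094  r=-6.1794  x^+=8.1107  v^+=5.3219  a^+=0.5544
step 4: x_pred=12.4304  r=-7.6304  x^+=9.5919  v^+=1.6652  a^+=-2.2800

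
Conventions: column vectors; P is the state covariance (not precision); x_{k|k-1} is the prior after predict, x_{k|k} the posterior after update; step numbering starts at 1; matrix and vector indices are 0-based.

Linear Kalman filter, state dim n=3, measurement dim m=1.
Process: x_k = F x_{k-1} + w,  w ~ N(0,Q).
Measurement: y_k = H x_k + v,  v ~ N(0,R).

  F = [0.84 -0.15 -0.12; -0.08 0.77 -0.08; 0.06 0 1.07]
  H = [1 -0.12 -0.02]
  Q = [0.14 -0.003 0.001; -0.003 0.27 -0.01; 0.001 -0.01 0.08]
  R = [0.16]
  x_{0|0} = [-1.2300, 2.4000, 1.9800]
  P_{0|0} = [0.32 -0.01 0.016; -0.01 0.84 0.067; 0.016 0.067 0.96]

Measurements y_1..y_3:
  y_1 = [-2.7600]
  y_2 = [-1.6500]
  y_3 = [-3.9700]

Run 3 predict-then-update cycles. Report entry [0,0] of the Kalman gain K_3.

K[0,0] = 0.5824

step 1: x^-=[-1.6308, 1.7880, 2.0448]  P^-=[0.4002 -0.1252 -0.1025; -0.1252 0.7694 -0.0404; -0.1025 -0.0404 1.1823]  S=[0.6057]  K=[0.6889; -0.3578; -0.2003]  nu=[-0.8737]  x^+=[-2.2327, 2.1006, 2.2198]  P^+=[0.1127 0.0241 -0.0189; 0.0241 0.6919 -0.0838; -0.0189 -0.0838 1.1580]
step 2: x^-=[-2.4570, 1.6185, 2.2412]  P^-=[0.2465 -0.0557 -0.1457; -0.0557 0.6955 -0.1759; -0.1457 -0.1759 1.4038]  S=[0.4354]  K=[0.5882; -0.3114; -0.3505]  nu=[1.0460]  x^+=[-1.8417, 1.2928, 1.8746]  P^+=[0.0959 0.0241 -0.0559; 0.0241 0.6532 -0.2234; -0.0559 -0.2234 1.3503]
step 3: x^-=[-1.9659, 0.9928, 1.8953]  P^-=[0.2389 -0.0349 -0.1817; -0.0349 0.6904 -0.3040; -0.1817 -0.3040 1.6191]  S=[0.4237]  K=[0.5824; -0.2635; -0.4192]  nu=[-1.8470]  x^+=[-3.0416, 1.4795, 2.6696]  P^+=[0.0952 0.0301 -0.0783; 0.0301 0.6610 -0.3508; -0.0783 -0.3508 1.5446]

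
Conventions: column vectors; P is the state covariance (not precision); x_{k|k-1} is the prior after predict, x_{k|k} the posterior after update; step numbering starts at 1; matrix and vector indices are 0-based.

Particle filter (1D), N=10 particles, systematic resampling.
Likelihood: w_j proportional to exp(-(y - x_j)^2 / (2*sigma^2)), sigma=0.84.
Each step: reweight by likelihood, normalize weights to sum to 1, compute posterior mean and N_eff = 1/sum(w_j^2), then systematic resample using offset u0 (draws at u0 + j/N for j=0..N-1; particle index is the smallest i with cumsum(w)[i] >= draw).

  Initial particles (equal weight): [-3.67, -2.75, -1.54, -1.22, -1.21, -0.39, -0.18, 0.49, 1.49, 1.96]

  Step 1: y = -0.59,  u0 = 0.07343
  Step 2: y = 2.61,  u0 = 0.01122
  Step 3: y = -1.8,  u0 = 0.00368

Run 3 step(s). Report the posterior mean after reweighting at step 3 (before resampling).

post_mean = -0.0936

step 1: w=[0.0003, 0.0083, 0.1189, 0.1702, 0.1717, 0.2191, 0.2001, 0.0986, 0.0105, 0.0022]  mean=-0.6753  Neff=5.8627  idx=[2, 3, 3, 4, 5, 5, 5, 6, 6, 7]
step 2: w=[0.0001, 0.0006, 0.0006, 0.0006, 0.0311, 0.0311, 0.0311, 0.0736, 0.0736, 0.7576]  mean=0.3061  Neff=1.7015  idx=[4, 7, 8, 9, 9, 9, 9, 9, 9, 9]
step 3: w=[0.3366, 0.2144, 0.2144, 0.0335, 0.0335, 0.0335, 0.0335, 0.0335, 0.0335, 0.0335]  mean=-0.0936  Neff=4.6921  idx=[0, 0, 0, 0, 1, 1, 2, 2, 4, 7]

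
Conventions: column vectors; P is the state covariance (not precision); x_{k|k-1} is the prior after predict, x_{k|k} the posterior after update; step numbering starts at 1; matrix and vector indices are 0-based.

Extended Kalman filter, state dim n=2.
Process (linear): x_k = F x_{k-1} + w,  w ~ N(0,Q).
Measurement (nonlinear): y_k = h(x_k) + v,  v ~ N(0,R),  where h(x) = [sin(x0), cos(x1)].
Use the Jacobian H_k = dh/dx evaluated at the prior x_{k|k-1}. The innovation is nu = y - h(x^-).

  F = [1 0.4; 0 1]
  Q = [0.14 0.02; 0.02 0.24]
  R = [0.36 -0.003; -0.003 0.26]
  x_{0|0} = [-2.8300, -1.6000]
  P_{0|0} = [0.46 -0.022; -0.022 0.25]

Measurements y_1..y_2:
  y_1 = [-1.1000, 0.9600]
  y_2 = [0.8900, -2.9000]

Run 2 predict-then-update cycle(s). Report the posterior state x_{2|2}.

step 1: x^-=[-3.4700, -1.6000]  P^-=[0.6224 0.0980; 0.0980 0.4900]  H_jac=[-0.9466 0.0000; 0.0000 0.9996]  S=[0.9177 -0.0957; -0.0957 0.7496]  K=[-0.6369 0.0494; -0.0334 0.6492]  nu=[-1.4225, 0.9892]  x^+=[-2.5152, -0.9104]  P^+=[0.2424 0.0147; 0.0147 0.1690]
step 2: x^-=[-2.8794, -0.9104]  P^-=[0.4212 0.1023; 0.1023 0.4090]  H_jac=[-0.9658 0.0000; 0.0000 0.7897]  S=[0.7529 -0.0811; -0.0811 0.5151]  K=[-0.5324 0.0731; -0.0649 0.6168]  nu=[1.1492, -3.5134]  x^+=[-3.7482, -3.1522]  P^+=[0.1987 0.0261; 0.0261 0.2033]

x_post = [-3.7482, -3.1522]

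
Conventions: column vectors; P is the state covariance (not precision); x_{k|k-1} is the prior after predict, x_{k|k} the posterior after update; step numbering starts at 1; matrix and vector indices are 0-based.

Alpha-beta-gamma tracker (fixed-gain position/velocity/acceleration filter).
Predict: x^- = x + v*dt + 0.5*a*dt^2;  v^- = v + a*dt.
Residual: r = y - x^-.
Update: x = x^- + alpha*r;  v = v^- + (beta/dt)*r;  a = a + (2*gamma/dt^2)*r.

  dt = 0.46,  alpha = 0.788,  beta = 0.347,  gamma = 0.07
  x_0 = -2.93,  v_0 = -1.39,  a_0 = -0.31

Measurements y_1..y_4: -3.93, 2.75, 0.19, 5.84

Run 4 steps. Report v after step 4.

v_post = 6.8301

step 1: x_pred=-3.6022  r=-0.3278  x^+=-3.8605  v^+=-1.7799  a^+=-0.5269
step 2: x_pred=-4.7350  r=7.4850  x^+=1.1632  v^+=3.6240  a^+=4.4254
step 3: x_pred=3.2984  r=-3.1084  x^+=0.8490  v^+=3.3149  a^+=2.3688
step 4: x_pred=2.6244  r=3.2156  x^+=5.1583  v^+=6.8301  a^+=4.4962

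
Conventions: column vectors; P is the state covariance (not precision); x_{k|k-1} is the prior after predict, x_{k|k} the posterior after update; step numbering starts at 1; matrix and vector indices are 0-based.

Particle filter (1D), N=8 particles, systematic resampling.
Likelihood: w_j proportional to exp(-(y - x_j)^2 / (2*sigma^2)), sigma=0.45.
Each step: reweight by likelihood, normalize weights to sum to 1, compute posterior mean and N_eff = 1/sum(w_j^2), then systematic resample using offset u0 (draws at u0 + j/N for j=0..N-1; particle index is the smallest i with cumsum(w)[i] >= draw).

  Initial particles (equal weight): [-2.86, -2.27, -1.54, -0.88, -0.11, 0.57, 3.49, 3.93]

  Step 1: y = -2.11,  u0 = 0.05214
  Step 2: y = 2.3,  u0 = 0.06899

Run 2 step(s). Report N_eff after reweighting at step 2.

N_eff = 2.0000

step 1: w=[0.1502, 0.5654, 0.2700, 0.0144, 0.0000, 0.0000, 0.0000, 0.0000]  mean=-2.1414  Neff=2.4076  idx=[0, 1, 1, 1, 1, 1, 2, 2]
step 2: w=[0.0000, 0.0000, 0.0000, 0.0000, 0.0000, 0.0000, 0.5000, 0.5000]  mean=-1.5400  Neff=2.0000  idx=[6, 6, 6, 6, 7, 7, 7, 7]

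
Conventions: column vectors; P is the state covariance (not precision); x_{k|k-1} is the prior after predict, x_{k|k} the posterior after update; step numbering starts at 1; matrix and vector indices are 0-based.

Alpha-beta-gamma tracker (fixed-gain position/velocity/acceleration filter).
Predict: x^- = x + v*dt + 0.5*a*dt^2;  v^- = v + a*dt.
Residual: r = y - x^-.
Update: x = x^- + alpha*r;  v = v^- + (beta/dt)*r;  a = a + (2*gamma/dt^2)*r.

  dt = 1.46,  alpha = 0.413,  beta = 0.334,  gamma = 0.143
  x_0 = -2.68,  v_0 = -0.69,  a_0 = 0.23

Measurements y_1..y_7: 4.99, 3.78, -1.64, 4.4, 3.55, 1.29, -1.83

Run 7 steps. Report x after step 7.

x_post = -3.6812

step 1: x_pred=-3.4423  r=8.4323  x^+=0.0403  v^+=1.5748  a^+=1.3614
step 2: x_pred=3.7905  r=-0.0105  x^+=3.7861  v^+=3.5600  a^+=1.3600
step 3: x_pred=10.4332  r=-12.0732  x^+=5.4470  v^+=2.7836  a^+=-0.2599
step 4: x_pred=9.2341  r=-4.8341  x^+=7.2376  v^+=1.2983  a^+=-0.9085
step 5: x_pred=8.1648  r=-4.6148  x^+=6.2589  v^+=-1.0839  a^+=-1.5277
step 6: x_pred=3.0482  r=-1.7582  x^+=2.3221  v^+=-3.7165  a^+=-1.7636
step 7: x_pred=-4.9837  r=3.1537  x^+=-3.6812  v^+=-5.5699  a^+=-1.3405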